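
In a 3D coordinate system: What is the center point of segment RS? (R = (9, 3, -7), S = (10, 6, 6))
Midpoint = ((9+10)/2, (3+6)/2, (-7+6)/2) = (9.5, 4.5, -0.5)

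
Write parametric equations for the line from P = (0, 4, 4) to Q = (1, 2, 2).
Direction vector d = Q - P = (1, -2, -2)
x = 0 + t, y = 4 - 2t, z = 4 - 2t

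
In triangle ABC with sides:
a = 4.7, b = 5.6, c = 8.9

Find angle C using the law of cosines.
cos(C) = (a² + b² - c²)/(2ab)
cos(C) = (4.7² + 5.6² - 8.9²)/(2·4.7·5.6) = -25.76/52.64 = -0.489362
C = arccos(-0.489362) = 119.3°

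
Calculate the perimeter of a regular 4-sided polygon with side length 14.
Perimeter = number of sides * side length
Perimeter = 4 * 14
Perimeter = 56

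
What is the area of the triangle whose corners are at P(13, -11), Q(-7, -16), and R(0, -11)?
Using the coordinate formula: Area = (1/2)|x₁(y₂-y₃) + x₂(y₃-y₁) + x₃(y₁-y₂)|
Area = (1/2)|13((-16)-(-11)) + (-7)((-11)-(-11)) + 0((-11)-(-16))|
Area = (1/2)|13*(-5) + (-7)*0 + 0*5|
Area = (1/2)|(-65) + 0 + 0|
Area = (1/2)*65 = 32.50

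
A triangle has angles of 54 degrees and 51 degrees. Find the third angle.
Sum of angles in a triangle = 180 degrees
Third angle = 180 - 54 - 51
Third angle = 75 degrees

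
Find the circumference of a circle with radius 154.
Circumference = 2 * pi * r
Circumference = 2 * pi * 154
Circumference = 967.61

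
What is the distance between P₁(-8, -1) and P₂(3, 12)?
Using the distance formula: d = sqrt((x₂-x₁)² + (y₂-y₁)²)
dx = 3 - (-8) = 11
dy = 12 - (-1) = 13
d = sqrt(11² + 13²) = sqrt(121 + 169) = sqrt(290) = 17.03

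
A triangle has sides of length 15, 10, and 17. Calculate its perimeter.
Perimeter = sum of all sides
Perimeter = 15 + 10 + 17
Perimeter = 42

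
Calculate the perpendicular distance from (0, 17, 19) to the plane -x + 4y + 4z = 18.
d = |(-1)(0) + 4(17) + 4(19) - (18)| / √((-1)² + 4² + 4²) = 126/√33 = 21.93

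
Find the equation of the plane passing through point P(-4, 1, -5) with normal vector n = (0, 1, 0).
d = n·P = (0)(-4) + (1)(1) + (0)(-5) = 1
Plane: y = 1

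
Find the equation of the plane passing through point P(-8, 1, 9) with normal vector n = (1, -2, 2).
d = n·P = (1)(-8) + (-2)(1) + (2)(9) = 8
Plane: x - 2y + 2z = 8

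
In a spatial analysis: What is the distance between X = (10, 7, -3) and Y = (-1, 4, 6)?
d = √[(-11)² + (-3)² + (9)²] = √211 = 14.53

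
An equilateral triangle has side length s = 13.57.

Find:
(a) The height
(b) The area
(a) Height h = s·√3/2 = 13.57·√3/2 = 11.75
(b) Area = (√3/4)·s² = (√3/4)·13.57² = (√3/4)·184.145 = 79.74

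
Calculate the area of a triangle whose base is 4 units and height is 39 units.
Area = (1/2) * base * height
Area = (1/2) * 4 * 39
Area = 78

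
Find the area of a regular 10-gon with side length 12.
For a regular 10-gon with side length s = 12:
Apothem a = s / (2*tan(pi/10)) = 12 / (2*tan(pi/10)) ≈ 18.4661
Perimeter P = 10 * 12 = 120
Area = (1/2) * P * a = (1/2) * 120 * 18.4661 = 1107.97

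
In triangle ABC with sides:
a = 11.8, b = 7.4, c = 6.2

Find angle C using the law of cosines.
cos(C) = (a² + b² - c²)/(2ab)
cos(C) = (11.8² + 7.4² - 6.2²)/(2·11.8·7.4) = 155.56/174.64 = 0.890747
C = arccos(0.890747) = 27.03°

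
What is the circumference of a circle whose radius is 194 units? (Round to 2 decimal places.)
Circumference = 2 * pi * r
Circumference = 2 * pi * 194
Circumference = 1218.94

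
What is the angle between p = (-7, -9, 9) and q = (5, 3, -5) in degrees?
p·q = -107, |p|² = 211, |q|² = 59
cos θ = -107/√12449 ≈ -0.959
θ ≈ 163.5°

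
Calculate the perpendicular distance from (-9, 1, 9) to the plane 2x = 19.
d = |2(-9) + 0(1) + 0(9) - (19)| / √(2² + 0² + 0²) = 37/√4 = 18.5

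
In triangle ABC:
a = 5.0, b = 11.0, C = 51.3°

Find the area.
Using A = ½ab·sin(C):
A = ½·5.0·11.0·sin(51.3°) = ½·55·0.780430 = 21.46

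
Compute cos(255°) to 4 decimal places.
cos(255 degrees) = -0.2588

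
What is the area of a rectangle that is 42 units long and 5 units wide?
Area = length * width
Area = 42 * 5
Area = 210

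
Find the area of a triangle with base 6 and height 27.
Area = (1/2) * base * height
Area = (1/2) * 6 * 27
Area = 81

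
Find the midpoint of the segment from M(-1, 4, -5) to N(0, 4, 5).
Midpoint = ((-1+0)/2, (4+4)/2, (-5+5)/2) = (-0.5, 4, 0)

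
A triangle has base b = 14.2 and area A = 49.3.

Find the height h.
A = ½bh  →  h = 2A/b
h = 2·49.3/14.2 = 6.944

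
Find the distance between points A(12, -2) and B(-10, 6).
Using the distance formula: d = sqrt((x₂-x₁)² + (y₂-y₁)²)
dx = (-10) - 12 = -22
dy = 6 - (-2) = 8
d = sqrt((-22)² + 8²) = sqrt(484 + 64) = sqrt(548) = 23.41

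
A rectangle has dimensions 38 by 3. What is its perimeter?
Perimeter = 2 * (length + width)
Perimeter = 2 * (38 + 3)
Perimeter = 2 * 41
Perimeter = 82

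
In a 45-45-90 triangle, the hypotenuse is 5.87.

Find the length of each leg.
In a 45-45-90 triangle, hypotenuse = leg·√2  →  leg = hypotenuse/√2
leg = 5.87/√2 = 4.151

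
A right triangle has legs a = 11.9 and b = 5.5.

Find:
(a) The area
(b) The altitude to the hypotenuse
(a) Area = ½ab = ½·11.9·5.5 = 32.725
(b) Hypotenuse c = √(11.9² + 5.5²) = √171.86 = 13.1095
    Area = ½·c·h_c  →  h_c = 2·Area/c = 2·32.725/13.1095 = 4.993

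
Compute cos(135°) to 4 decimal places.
cos(135 degrees) = -0.7071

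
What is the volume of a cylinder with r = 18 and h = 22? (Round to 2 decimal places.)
Volume = pi * r² * h
Volume = pi * 18² * 22
Volume = pi * 324 * 22
Volume = pi * 7128
Volume = 22393.27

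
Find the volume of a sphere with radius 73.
Volume = (4/3) * pi * r³
Volume = (4/3) * pi * 73³
Volume = (4/3) * pi * 389017
Volume = 1629510.60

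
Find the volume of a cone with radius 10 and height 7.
Volume = (1/3) * pi * r² * h
Volume = (1/3) * pi * 10² * 7
Volume = (1/3) * pi * 100 * 7
Volume = (1/3) * pi * 700
Volume = 733.04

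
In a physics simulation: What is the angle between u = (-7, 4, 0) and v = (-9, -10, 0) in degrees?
u·v = 23, |u|² = 65, |v|² = 181
cos θ = 23/√11765 ≈ 0.212
θ ≈ 77.76°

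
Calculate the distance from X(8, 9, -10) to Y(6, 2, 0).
d = √[(-2)² + (-7)² + (10)²] = √153 = 12.37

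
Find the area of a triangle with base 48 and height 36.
Area = (1/2) * base * height
Area = (1/2) * 48 * 36
Area = 864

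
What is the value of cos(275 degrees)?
cos(275 degrees) = 0.0872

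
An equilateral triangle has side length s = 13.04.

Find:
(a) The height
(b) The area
(a) Height h = s·√3/2 = 13.04·√3/2 = 11.29
(b) Area = (√3/4)·s² = (√3/4)·13.04² = (√3/4)·170.042 = 73.63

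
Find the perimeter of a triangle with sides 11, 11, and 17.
Perimeter = sum of all sides
Perimeter = 11 + 11 + 17
Perimeter = 39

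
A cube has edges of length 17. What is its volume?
Volume = s³
Volume = 17³
Volume = 4913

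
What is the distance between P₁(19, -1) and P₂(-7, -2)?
Using the distance formula: d = sqrt((x₂-x₁)² + (y₂-y₁)²)
dx = (-7) - 19 = -26
dy = (-2) - (-1) = -1
d = sqrt((-26)² + (-1)²) = sqrt(676 + 1) = sqrt(677) = 26.02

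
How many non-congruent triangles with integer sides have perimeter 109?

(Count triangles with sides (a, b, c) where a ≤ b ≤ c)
With a ≤ b ≤ c and a + b + c = 109, the triangle inequality a + b > c gives c < 109/2, so c ≤ 54.
Iterate a from 1 to ⌊p/3⌋ = 36; for each a, b ranges from a to ⌊(p−a)/2⌋ with c = p − a − b, keeping only c ≥ b.
Triples: (1, 54, 54), (2, 53, 54), (3, 52, 54), …
Count = 261 triangles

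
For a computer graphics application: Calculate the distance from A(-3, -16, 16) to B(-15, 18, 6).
d = √[(-12)² + (34)² + (-10)²] = √1400 = 37.42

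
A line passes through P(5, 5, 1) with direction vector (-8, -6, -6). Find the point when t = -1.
P(-1) = (5 + (-8)(-1), 5 + (-6)(-1), 1 + (-6)(-1)) = (13, 11, 7)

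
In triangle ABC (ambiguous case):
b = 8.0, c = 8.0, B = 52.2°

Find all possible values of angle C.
sin(C)/c = sin(B)/b  →  sin(C) = c·sin(B)/b = 8.0·sin(52.2°)/8.0 = 0.790155
C₁ = arcsin(0.790155) = 52.2°,  C₂ = 180° - C₁ = 127.8°
Check C₂: A = 180° - 52.2° - 127.8° = 0° ≤ 0, rejected
C = 52.2° (one solution)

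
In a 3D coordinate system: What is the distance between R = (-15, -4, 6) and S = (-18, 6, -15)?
d = √[(-3)² + (10)² + (-21)²] = √550 = 23.45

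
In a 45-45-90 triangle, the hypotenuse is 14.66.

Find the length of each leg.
In a 45-45-90 triangle, hypotenuse = leg·√2  →  leg = hypotenuse/√2
leg = 14.66/√2 = 10.37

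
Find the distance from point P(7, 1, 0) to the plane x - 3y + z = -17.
d = |1(7) + (-3)(1) + 1(0) - (-17)| / √(1² + (-3)² + 1²) = 21/√11 = 6.332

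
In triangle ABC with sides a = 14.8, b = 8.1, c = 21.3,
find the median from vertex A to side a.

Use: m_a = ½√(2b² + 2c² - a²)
m_a = ½√(2·8.1² + 2·21.3² - 14.8²)
m_a = ½√(131.22 + 907.38 - 219.04) = ½√819.56 = 14.31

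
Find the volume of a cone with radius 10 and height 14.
Volume = (1/3) * pi * r² * h
Volume = (1/3) * pi * 10² * 14
Volume = (1/3) * pi * 100 * 14
Volume = (1/3) * pi * 1400
Volume = 1466.08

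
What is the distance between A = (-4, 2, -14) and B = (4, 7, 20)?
d = √[(8)² + (5)² + (34)²] = √1245 = 35.28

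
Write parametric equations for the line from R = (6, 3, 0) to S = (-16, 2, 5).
Direction vector d = S - R = (-22, -1, 5)
x = 6 - 22t, y = 3 - t, z = 0 + 5t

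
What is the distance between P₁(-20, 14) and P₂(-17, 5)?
Using the distance formula: d = sqrt((x₂-x₁)² + (y₂-y₁)²)
dx = (-17) - (-20) = 3
dy = 5 - 14 = -9
d = sqrt(3² + (-9)²) = sqrt(9 + 81) = sqrt(90) = 9.49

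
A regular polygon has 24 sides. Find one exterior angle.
Exterior angle of a regular n-gon = 360/n
Exterior angle = 360/24
Exterior angle = 15 degrees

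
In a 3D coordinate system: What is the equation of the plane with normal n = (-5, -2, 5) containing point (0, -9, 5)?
d = n·P = (-5)(0) + (-2)(-9) + (5)(5) = 43
Plane: -5x - 2y + 5z = 43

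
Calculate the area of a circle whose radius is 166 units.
Area = pi * r²
Area = pi * 166²
Area = pi * 27556
Area = 86569.73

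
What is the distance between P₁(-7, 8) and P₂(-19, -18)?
Using the distance formula: d = sqrt((x₂-x₁)² + (y₂-y₁)²)
dx = (-19) - (-7) = -12
dy = (-18) - 8 = -26
d = sqrt((-12)² + (-26)²) = sqrt(144 + 676) = sqrt(820) = 28.64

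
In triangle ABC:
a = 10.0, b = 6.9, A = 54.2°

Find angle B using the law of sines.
sin(B)/b = sin(A)/a
sin(B) = b·sin(A)/a = 6.9·sin(54.2°)/10.0 = 0.559634
B = arcsin(0.559634) = 34.03°  (b ≤ a, so B ≤ A and the acute solution is unique)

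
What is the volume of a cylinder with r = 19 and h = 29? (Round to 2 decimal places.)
Volume = pi * r² * h
Volume = pi * 19² * 29
Volume = pi * 361 * 29
Volume = pi * 10469
Volume = 32889.33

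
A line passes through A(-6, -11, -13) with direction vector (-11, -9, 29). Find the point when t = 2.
P(2) = (-6 + (-11)(2), -11 + (-9)(2), -13 + 29(2)) = (-28, -29, 45)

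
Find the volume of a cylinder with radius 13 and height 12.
Volume = pi * r² * h
Volume = pi * 13² * 12
Volume = pi * 169 * 12
Volume = pi * 2028
Volume = 6371.15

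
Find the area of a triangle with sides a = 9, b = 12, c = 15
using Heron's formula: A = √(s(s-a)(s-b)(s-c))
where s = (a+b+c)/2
s = (9+12+15)/2 = 18
A = √(18·9·6·3) = √2916 = 54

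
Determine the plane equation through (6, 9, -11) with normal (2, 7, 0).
d = n·P = (2)(6) + (7)(9) + (0)(-11) = 75
Plane: 2x + 7y = 75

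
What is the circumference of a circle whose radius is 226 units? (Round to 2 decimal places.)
Circumference = 2 * pi * r
Circumference = 2 * pi * 226
Circumference = 1420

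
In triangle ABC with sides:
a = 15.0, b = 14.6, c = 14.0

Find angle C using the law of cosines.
cos(C) = (a² + b² - c²)/(2ab)
cos(C) = (15.0² + 14.6² - 14.0²)/(2·15.0·14.6) = 242.16/438 = 0.552877
C = arccos(0.552877) = 56.44°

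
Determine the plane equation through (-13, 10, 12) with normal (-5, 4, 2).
d = n·P = (-5)(-13) + (4)(10) + (2)(12) = 129
Plane: -5x + 4y + 2z = 129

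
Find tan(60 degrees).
tan(60 degrees) = sqrt(3)
Decimal approximation: 1.7321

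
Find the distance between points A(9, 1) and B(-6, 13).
Using the distance formula: d = sqrt((x₂-x₁)² + (y₂-y₁)²)
dx = (-6) - 9 = -15
dy = 13 - 1 = 12
d = sqrt((-15)² + 12²) = sqrt(225 + 144) = sqrt(369) = 19.21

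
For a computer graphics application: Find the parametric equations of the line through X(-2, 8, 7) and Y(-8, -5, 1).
Direction vector d = Y - X = (-6, -13, -6)
x = -2 - 6t, y = 8 - 13t, z = 7 - 6t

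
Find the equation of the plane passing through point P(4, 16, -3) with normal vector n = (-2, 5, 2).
d = n·P = (-2)(4) + (5)(16) + (2)(-3) = 66
Plane: -2x + 5y + 2z = 66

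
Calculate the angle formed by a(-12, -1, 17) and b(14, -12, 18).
a·b = 150, |a|² = 434, |b|² = 664
cos θ = 150/√288176 ≈ 0.2794
θ ≈ 73.77°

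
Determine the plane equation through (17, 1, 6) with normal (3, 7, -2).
d = n·P = (3)(17) + (7)(1) + (-2)(6) = 46
Plane: 3x + 7y - 2z = 46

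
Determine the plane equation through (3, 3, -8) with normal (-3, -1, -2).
d = n·P = (-3)(3) + (-1)(3) + (-2)(-8) = 4
Plane: -3x - y - 2z = 4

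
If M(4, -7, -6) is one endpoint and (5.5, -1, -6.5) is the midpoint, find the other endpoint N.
N = (2×5.5 - 4, 2×(-1) - (-7), 2×(-6.5) - (-6)) = (7, 5, -7)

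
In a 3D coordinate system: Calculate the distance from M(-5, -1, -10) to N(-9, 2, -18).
d = √[(-4)² + (3)² + (-8)²] = √89 = 9.434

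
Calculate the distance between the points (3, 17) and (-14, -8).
Using the distance formula: d = sqrt((x₂-x₁)² + (y₂-y₁)²)
dx = (-14) - 3 = -17
dy = (-8) - 17 = -25
d = sqrt((-17)² + (-25)²) = sqrt(289 + 625) = sqrt(914) = 30.23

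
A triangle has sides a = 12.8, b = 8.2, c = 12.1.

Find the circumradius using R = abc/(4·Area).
s = (a+b+c)/2 = 16.55
Area = √(s(s-a)(s-b)(s-c)) = √(16.55·3.75·8.35·4.45) = 48.0217
R = abc/(4·Area) = (12.8·8.2·12.1)/(4·48.0217) = 1270.016/192.0868 = 6.612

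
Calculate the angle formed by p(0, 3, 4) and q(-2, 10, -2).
p·q = 22, |p|² = 25, |q|² = 108
cos θ = 22/√2700 ≈ 0.4234
θ ≈ 64.95°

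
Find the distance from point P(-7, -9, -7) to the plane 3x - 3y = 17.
d = |3(-7) + (-3)(-9) + 0(-7) - (17)| / √(3² + (-3)² + 0²) = 11/√18 = 2.593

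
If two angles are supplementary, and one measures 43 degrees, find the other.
Supplementary angles sum to 180 degrees.
Other angle = 180 - 43
Other angle = 137 degrees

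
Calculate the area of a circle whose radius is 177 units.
Area = pi * r²
Area = pi * 177²
Area = pi * 31329
Area = 98422.96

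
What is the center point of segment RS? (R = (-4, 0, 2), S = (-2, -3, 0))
Midpoint = ((-4-2)/2, (0-3)/2, (2+0)/2) = (-3, -1.5, 1)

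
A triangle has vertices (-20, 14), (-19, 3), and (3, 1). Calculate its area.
Using the coordinate formula: Area = (1/2)|x₁(y₂-y₃) + x₂(y₃-y₁) + x₃(y₁-y₂)|
Area = (1/2)|(-20)(3-1) + (-19)(1-14) + 3(14-3)|
Area = (1/2)|(-20)*2 + (-19)*(-13) + 3*11|
Area = (1/2)|(-40) + 247 + 33|
Area = (1/2)*240 = 120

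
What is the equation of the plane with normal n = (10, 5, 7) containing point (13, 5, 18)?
d = n·P = (10)(13) + (5)(5) + (7)(18) = 281
Plane: 10x + 5y + 7z = 281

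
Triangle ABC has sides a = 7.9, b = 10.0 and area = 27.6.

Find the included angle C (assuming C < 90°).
Area = ½ab·sin(C)  →  sin(C) = 2·Area/(ab)
sin(C) = 2·27.6/(7.9·10.0) = 0.698734
C = arcsin(0.698734) = 44.33°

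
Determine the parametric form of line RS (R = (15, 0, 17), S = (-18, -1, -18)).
Direction vector d = S - R = (-33, -1, -35)
x = 15 - 33t, y = 0 - t, z = 17 - 35t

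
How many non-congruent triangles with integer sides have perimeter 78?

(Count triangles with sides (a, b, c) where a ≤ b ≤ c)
With a ≤ b ≤ c and a + b + c = 78, the triangle inequality a + b > c gives c < 78/2, so c ≤ 38.
Iterate a from 1 to ⌊p/3⌋ = 26; for each a, b ranges from a to ⌊(p−a)/2⌋ with c = p − a − b, keeping only c ≥ b.
Triples: (2, 38, 38), (3, 37, 38), (4, 36, 38), …
Count = 127 triangles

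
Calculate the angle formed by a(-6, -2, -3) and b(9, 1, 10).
a·b = -86, |a|² = 49, |b|² = 182
cos θ = -86/√8918 ≈ -0.9107
θ ≈ 155.6°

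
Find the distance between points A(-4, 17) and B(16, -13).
Using the distance formula: d = sqrt((x₂-x₁)² + (y₂-y₁)²)
dx = 16 - (-4) = 20
dy = (-13) - 17 = -30
d = sqrt(20² + (-30)²) = sqrt(400 + 900) = sqrt(1300) = 36.06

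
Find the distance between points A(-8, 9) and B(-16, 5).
Using the distance formula: d = sqrt((x₂-x₁)² + (y₂-y₁)²)
dx = (-16) - (-8) = -8
dy = 5 - 9 = -4
d = sqrt((-8)² + (-4)²) = sqrt(64 + 16) = sqrt(80) = 8.94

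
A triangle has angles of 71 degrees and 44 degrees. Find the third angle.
Sum of angles in a triangle = 180 degrees
Third angle = 180 - 71 - 44
Third angle = 65 degrees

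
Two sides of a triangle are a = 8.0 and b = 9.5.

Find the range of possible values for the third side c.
By the triangle inequality: |a - b| < c < a + b
|8.0 - 9.5| < c < 8.0 + 9.5
1.5 < c < 17.5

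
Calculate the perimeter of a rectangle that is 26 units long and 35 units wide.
Perimeter = 2 * (length + width)
Perimeter = 2 * (26 + 35)
Perimeter = 2 * 61
Perimeter = 122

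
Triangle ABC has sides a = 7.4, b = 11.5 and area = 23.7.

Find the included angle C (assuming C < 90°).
Area = ½ab·sin(C)  →  sin(C) = 2·Area/(ab)
sin(C) = 2·23.7/(7.4·11.5) = 0.556992
C = arcsin(0.556992) = 33.85°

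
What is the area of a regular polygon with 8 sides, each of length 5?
For a regular 8-gon with side length s = 5:
Apothem a = s / (2*tan(pi/8)) = 5 / (2*tan(pi/8)) ≈ 6.0355
Perimeter P = 8 * 5 = 40
Area = (1/2) * P * a = (1/2) * 40 * 6.0355 = 120.71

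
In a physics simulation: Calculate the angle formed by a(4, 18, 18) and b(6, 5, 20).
a·b = 474, |a|² = 664, |b|² = 461
cos θ = 474/√306104 ≈ 0.8567
θ ≈ 31.05°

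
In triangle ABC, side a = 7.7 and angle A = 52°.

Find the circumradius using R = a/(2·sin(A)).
R = a/(2·sin(A)) = 7.7/(2·sin(52°))
R = 7.7/(2·0.788011) = 7.7/1.576022 = 4.886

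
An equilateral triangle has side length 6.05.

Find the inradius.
For an equilateral triangle, r = s/(2√3) where s is the side.
r = 6.05/(2√3) = 6.05/3.464102 = 1.746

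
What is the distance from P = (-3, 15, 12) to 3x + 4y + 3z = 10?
d = |3(-3) + 4(15) + 3(12) - (10)| / √(3² + 4² + 3²) = 77/√34 = 13.21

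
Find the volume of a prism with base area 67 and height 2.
Volume = base area * height
Volume = 67 * 2
Volume = 134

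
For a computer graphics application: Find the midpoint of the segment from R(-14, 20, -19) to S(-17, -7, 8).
Midpoint = ((-14-17)/2, (20-7)/2, (-19+8)/2) = (-15.5, 6.5, -5.5)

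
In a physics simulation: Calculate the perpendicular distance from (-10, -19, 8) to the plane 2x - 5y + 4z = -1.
d = |2(-10) + (-5)(-19) + 4(8) - (-1)| / √(2² + (-5)² + 4²) = 108/√45 = 16.1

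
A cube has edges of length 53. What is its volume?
Volume = s³
Volume = 53³
Volume = 148877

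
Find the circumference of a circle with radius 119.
Circumference = 2 * pi * r
Circumference = 2 * pi * 119
Circumference = 747.70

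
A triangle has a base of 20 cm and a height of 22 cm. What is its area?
Area = (1/2) * base * height
Area = (1/2) * 20 * 22
Area = 220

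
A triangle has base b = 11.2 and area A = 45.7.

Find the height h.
A = ½bh  →  h = 2A/b
h = 2·45.7/11.2 = 8.161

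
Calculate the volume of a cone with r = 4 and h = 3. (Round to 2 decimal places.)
Volume = (1/3) * pi * r² * h
Volume = (1/3) * pi * 4² * 3
Volume = (1/3) * pi * 16 * 3
Volume = (1/3) * pi * 48
Volume = 50.27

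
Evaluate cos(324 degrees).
cos(324 degrees) = 0.809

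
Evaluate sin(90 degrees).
sin(90 degrees) = 1
Decimal approximation: 1.0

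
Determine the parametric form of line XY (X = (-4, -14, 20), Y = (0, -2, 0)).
Direction vector d = Y - X = (4, 12, -20)
x = -4 + 4t, y = -14 + 12t, z = 20 - 20t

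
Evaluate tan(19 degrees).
tan(19 degrees) = 0.3443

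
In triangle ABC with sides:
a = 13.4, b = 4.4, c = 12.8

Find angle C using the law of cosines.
cos(C) = (a² + b² - c²)/(2ab)
cos(C) = (13.4² + 4.4² - 12.8²)/(2·13.4·4.4) = 35.08/117.92 = 0.297490
C = arccos(0.297490) = 72.69°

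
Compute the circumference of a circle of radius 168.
Circumference = 2 * pi * r
Circumference = 2 * pi * 168
Circumference = 1055.58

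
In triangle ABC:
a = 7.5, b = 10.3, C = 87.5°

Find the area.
Using A = ½ab·sin(C):
A = ½·7.5·10.3·sin(87.5°) = ½·77.25·0.999048 = 38.59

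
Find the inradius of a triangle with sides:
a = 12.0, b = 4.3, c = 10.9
s = (a+b+c)/2 = (12.0+4.3+10.9)/2 = 13.6
Area = √(s(s-a)(s-b)(s-c)) = √(13.6·1.6·9.3·2.7) = 23.3751
r = Area/s = 23.3751/13.6 = 1.719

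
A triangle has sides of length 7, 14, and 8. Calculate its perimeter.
Perimeter = sum of all sides
Perimeter = 7 + 14 + 8
Perimeter = 29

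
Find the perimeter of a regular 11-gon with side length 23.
Perimeter = number of sides * side length
Perimeter = 11 * 23
Perimeter = 253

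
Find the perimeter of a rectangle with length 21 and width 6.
Perimeter = 2 * (length + width)
Perimeter = 2 * (21 + 6)
Perimeter = 2 * 27
Perimeter = 54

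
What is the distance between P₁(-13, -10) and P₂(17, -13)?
Using the distance formula: d = sqrt((x₂-x₁)² + (y₂-y₁)²)
dx = 17 - (-13) = 30
dy = (-13) - (-10) = -3
d = sqrt(30² + (-3)²) = sqrt(900 + 9) = sqrt(909) = 30.15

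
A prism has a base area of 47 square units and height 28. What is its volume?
Volume = base area * height
Volume = 47 * 28
Volume = 1316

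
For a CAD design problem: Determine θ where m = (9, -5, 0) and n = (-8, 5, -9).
m·n = -97, |m|² = 106, |n|² = 170
cos θ = -97/√18020 ≈ -0.7226
θ ≈ 136.3°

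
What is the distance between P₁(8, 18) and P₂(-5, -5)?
Using the distance formula: d = sqrt((x₂-x₁)² + (y₂-y₁)²)
dx = (-5) - 8 = -13
dy = (-5) - 18 = -23
d = sqrt((-13)² + (-23)²) = sqrt(169 + 529) = sqrt(698) = 26.42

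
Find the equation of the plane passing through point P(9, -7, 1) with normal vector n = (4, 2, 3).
d = n·P = (4)(9) + (2)(-7) + (3)(1) = 25
Plane: 4x + 2y + 3z = 25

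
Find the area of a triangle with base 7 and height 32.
Area = (1/2) * base * height
Area = (1/2) * 7 * 32
Area = 112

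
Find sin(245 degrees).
sin(245 degrees) = -0.9063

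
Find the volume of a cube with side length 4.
Volume = s³
Volume = 4³
Volume = 64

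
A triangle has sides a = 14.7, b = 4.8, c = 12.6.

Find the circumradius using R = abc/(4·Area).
s = (a+b+c)/2 = 16.05
Area = √(s(s-a)(s-b)(s-c)) = √(16.05·1.35·11.25·3.45) = 28.9995
R = abc/(4·Area) = (14.7·4.8·12.6)/(4·28.9995) = 889.056/115.998 = 7.664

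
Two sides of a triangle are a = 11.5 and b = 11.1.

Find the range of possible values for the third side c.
By the triangle inequality: |a - b| < c < a + b
|11.5 - 11.1| < c < 11.5 + 11.1
0.4 < c < 22.6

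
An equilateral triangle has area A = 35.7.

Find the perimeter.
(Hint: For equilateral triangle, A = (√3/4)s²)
A = (√3/4)s²  →  s² = 4A/√3 = 4·35.7/√3 = 82.4456
s = 9.07996
Perimeter = 3s = 27.24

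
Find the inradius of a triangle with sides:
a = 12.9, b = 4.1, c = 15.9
s = (a+b+c)/2 = (12.9+4.1+15.9)/2 = 16.45
Area = √(s(s-a)(s-b)(s-c)) = √(16.45·3.55·12.35·0.55) = 19.9165
r = Area/s = 19.9165/16.45 = 1.211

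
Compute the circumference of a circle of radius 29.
Circumference = 2 * pi * r
Circumference = 2 * pi * 29
Circumference = 182.21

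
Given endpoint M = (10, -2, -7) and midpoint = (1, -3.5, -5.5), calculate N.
N = (2×1 - 10, 2×(-3.5) - (-2), 2×(-5.5) - (-7)) = (-8, -5, -4)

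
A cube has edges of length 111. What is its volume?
Volume = s³
Volume = 111³
Volume = 1367631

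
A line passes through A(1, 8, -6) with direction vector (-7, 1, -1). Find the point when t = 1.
P(1) = (1 + (-7)(1), 8 + 1(1), -6 + (-1)(1)) = (-6, 9, -7)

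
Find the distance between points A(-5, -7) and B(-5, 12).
Using the distance formula: d = sqrt((x₂-x₁)² + (y₂-y₁)²)
dx = (-5) - (-5) = 0
dy = 12 - (-7) = 19
d = sqrt(0² + 19²) = sqrt(0 + 361) = sqrt(361) = 19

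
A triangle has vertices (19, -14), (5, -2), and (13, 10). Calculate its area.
Using the coordinate formula: Area = (1/2)|x₁(y₂-y₃) + x₂(y₃-y₁) + x₃(y₁-y₂)|
Area = (1/2)|19((-2)-10) + 5(10-(-14)) + 13((-14)-(-2))|
Area = (1/2)|19*(-12) + 5*24 + 13*(-12)|
Area = (1/2)|(-228) + 120 + (-156)|
Area = (1/2)*264 = 132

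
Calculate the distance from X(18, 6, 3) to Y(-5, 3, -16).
d = √[(-23)² + (-3)² + (-19)²] = √899 = 29.98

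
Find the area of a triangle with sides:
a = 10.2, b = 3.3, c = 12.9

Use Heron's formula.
s = (a+b+c)/2 = (10.2+3.3+12.9)/2 = 13.2
A = √(s(s-a)(s-b)(s-c)) = √(13.2·3·9.9·0.3)
A = √117.612 = 10.84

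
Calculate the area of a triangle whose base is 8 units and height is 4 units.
Area = (1/2) * base * height
Area = (1/2) * 8 * 4
Area = 16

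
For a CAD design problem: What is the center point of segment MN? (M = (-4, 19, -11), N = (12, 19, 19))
Midpoint = ((-4+12)/2, (19+19)/2, (-11+19)/2) = (4, 19, 4)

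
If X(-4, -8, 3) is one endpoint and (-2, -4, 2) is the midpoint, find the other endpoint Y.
Y = (2×(-2) - (-4), 2×(-4) - (-8), 2×2 - 3) = (0, 0, 1)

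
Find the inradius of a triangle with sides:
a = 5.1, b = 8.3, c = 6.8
s = (a+b+c)/2 = (5.1+8.3+6.8)/2 = 10.1
Area = √(s(s-a)(s-b)(s-c)) = √(10.1·5·1.8·3.3) = 17.3196
r = Area/s = 17.3196/10.1 = 1.715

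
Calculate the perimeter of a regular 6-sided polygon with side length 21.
Perimeter = number of sides * side length
Perimeter = 6 * 21
Perimeter = 126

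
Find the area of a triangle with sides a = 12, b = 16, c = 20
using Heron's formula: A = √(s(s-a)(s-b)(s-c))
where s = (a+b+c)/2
s = (12+16+20)/2 = 24
A = √(24·12·8·4) = √9216 = 96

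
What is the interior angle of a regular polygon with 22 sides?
Interior angle of a regular n-gon = (n-2)*180/n
Interior angle = (22-2)*180/22
Interior angle = 20*180/22
Interior angle = 3600/22
Interior angle = 163.64 degrees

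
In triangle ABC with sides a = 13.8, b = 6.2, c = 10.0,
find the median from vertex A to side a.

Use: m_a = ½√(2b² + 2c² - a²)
m_a = ½√(2·6.2² + 2·10.0² - 13.8²)
m_a = ½√(76.88 + 200 - 190.44) = ½√86.44 = 4.649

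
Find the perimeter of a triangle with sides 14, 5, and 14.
Perimeter = sum of all sides
Perimeter = 14 + 5 + 14
Perimeter = 33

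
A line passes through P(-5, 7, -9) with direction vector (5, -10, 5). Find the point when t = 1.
P(1) = (-5 + 5(1), 7 + (-10)(1), -9 + 5(1)) = (0, -3, -4)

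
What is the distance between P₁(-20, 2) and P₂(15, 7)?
Using the distance formula: d = sqrt((x₂-x₁)² + (y₂-y₁)²)
dx = 15 - (-20) = 35
dy = 7 - 2 = 5
d = sqrt(35² + 5²) = sqrt(1225 + 25) = sqrt(1250) = 35.36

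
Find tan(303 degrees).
tan(303 degrees) = -1.5399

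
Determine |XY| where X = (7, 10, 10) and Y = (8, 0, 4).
d = √[(1)² + (-10)² + (-6)²] = √137 = 11.7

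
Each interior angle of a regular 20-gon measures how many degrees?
Interior angle of a regular n-gon = (n-2)*180/n
Interior angle = (20-2)*180/20
Interior angle = 18*180/20
Interior angle = 3240/20
Interior angle = 162 degrees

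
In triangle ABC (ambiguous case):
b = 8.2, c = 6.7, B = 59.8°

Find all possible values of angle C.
sin(C)/c = sin(B)/b  →  sin(C) = c·sin(B)/b = 6.7·sin(59.8°)/8.2 = 0.706176
C₁ = arcsin(0.706176) = 44.92°,  C₂ = 180° - C₁ = 135.08°
Check C₂: A = 180° - 59.8° - 135.08° = -14.88° ≤ 0, rejected
C = 44.92° (one solution)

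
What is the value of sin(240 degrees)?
sin(240 degrees) = -0.866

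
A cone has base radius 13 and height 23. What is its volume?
Volume = (1/3) * pi * r² * h
Volume = (1/3) * pi * 13² * 23
Volume = (1/3) * pi * 169 * 23
Volume = (1/3) * pi * 3887
Volume = 4070.46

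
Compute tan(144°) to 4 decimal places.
tan(144 degrees) = -0.7265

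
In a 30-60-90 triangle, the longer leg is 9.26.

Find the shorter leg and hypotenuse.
In a 30-60-90 triangle, sides are in ratio 1 : √3 : 2.
Long leg = short leg·√3  →  short leg = 9.26/√3 = 5.346
Hypotenuse = 2·(short leg) = 2·9.26/√3 = 10.69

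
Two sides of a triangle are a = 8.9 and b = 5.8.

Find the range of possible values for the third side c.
By the triangle inequality: |a - b| < c < a + b
|8.9 - 5.8| < c < 8.9 + 5.8
3.1 < c < 14.7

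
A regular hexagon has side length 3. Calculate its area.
For a regular 6-gon with side length s = 3:
Apothem a = s / (2*tan(pi/6)) = 3 / (2*tan(pi/6)) ≈ 2.5981
Perimeter P = 6 * 3 = 18
Area = (1/2) * P * a = (1/2) * 18 * 2.5981 = 23.38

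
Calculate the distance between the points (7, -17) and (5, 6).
Using the distance formula: d = sqrt((x₂-x₁)² + (y₂-y₁)²)
dx = 5 - 7 = -2
dy = 6 - (-17) = 23
d = sqrt((-2)² + 23²) = sqrt(4 + 529) = sqrt(533) = 23.09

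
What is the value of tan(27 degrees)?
tan(27 degrees) = 0.5095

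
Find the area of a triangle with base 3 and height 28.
Area = (1/2) * base * height
Area = (1/2) * 3 * 28
Area = 42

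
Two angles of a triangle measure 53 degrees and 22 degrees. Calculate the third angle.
Sum of angles in a triangle = 180 degrees
Third angle = 180 - 53 - 22
Third angle = 105 degrees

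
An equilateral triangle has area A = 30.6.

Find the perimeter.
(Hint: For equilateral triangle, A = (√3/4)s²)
A = (√3/4)s²  →  s² = 4A/√3 = 4·30.6/√3 = 70.6677
s = 8.40641
Perimeter = 3s = 25.22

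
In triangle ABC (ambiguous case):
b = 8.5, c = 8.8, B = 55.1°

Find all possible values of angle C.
sin(C)/c = sin(B)/b  →  sin(C) = c·sin(B)/b = 8.8·sin(55.1°)/8.5 = 0.849098
C₁ = arcsin(0.849098) = 58.11°,  C₂ = 180° - C₁ = 121.89°
Check C₂: A = 180° - 55.1° - 121.89° = 3.01° > 0 ✓
C = 58.11° or C = 121.89° (two solutions)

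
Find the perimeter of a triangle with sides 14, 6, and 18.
Perimeter = sum of all sides
Perimeter = 14 + 6 + 18
Perimeter = 38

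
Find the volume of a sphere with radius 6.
Volume = (4/3) * pi * r³
Volume = (4/3) * pi * 6³
Volume = (4/3) * pi * 216
Volume = 904.78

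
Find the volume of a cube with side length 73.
Volume = s³
Volume = 73³
Volume = 389017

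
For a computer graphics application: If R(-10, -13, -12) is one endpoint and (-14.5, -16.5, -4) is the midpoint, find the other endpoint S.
S = (2×(-14.5) - (-10), 2×(-16.5) - (-13), 2×(-4) - (-12)) = (-19, -20, 4)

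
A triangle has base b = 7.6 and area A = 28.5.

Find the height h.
A = ½bh  →  h = 2A/b
h = 2·28.5/7.6 = 7.5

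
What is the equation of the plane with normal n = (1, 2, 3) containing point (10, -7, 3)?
d = n·P = (1)(10) + (2)(-7) + (3)(3) = 5
Plane: x + 2y + 3z = 5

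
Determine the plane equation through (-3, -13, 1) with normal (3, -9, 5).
d = n·P = (3)(-3) + (-9)(-13) + (5)(1) = 113
Plane: 3x - 9y + 5z = 113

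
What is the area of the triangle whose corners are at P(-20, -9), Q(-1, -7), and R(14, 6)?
Using the coordinate formula: Area = (1/2)|x₁(y₂-y₃) + x₂(y₃-y₁) + x₃(y₁-y₂)|
Area = (1/2)|(-20)((-7)-6) + (-1)(6-(-9)) + 14((-9)-(-7))|
Area = (1/2)|(-20)*(-13) + (-1)*15 + 14*(-2)|
Area = (1/2)|260 + (-15) + (-28)|
Area = (1/2)*217 = 108.50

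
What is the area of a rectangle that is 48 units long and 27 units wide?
Area = length * width
Area = 48 * 27
Area = 1296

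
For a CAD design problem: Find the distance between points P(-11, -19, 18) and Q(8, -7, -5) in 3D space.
d = √[(19)² + (12)² + (-23)²] = √1034 = 32.16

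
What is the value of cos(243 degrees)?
cos(243 degrees) = -0.454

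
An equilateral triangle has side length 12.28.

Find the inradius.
For an equilateral triangle, r = s/(2√3) where s is the side.
r = 12.28/(2√3) = 12.28/3.464102 = 3.545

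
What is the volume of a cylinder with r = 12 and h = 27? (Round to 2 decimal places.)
Volume = pi * r² * h
Volume = pi * 12² * 27
Volume = pi * 144 * 27
Volume = pi * 3888
Volume = 12214.51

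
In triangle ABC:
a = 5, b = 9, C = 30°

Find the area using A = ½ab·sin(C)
A = ½·5·9·sin(30°) = ½·45·0.500000 = 11.25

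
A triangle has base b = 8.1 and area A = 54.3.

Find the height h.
A = ½bh  →  h = 2A/b
h = 2·54.3/8.1 = 13.41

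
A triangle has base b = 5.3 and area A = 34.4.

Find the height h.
A = ½bh  →  h = 2A/b
h = 2·34.4/5.3 = 12.98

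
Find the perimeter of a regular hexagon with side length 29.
Perimeter = number of sides * side length
Perimeter = 6 * 29
Perimeter = 174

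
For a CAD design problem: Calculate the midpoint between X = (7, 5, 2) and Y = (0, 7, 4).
Midpoint = ((7+0)/2, (5+7)/2, (2+4)/2) = (3.5, 6, 3)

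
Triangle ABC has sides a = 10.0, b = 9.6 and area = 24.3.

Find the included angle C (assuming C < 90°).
Area = ½ab·sin(C)  →  sin(C) = 2·Area/(ab)
sin(C) = 2·24.3/(10.0·9.6) = 0.506250
C = arcsin(0.506250) = 30.41°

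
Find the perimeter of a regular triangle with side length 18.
Perimeter = number of sides * side length
Perimeter = 3 * 18
Perimeter = 54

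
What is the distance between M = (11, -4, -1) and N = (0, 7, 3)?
d = √[(-11)² + (11)² + (4)²] = √258 = 16.06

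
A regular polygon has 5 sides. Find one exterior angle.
Exterior angle of a regular n-gon = 360/n
Exterior angle = 360/5
Exterior angle = 72 degrees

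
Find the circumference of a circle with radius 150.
Circumference = 2 * pi * r
Circumference = 2 * pi * 150
Circumference = 942.48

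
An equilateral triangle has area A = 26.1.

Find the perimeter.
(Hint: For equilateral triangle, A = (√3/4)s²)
A = (√3/4)s²  →  s² = 4A/√3 = 4·26.1/√3 = 60.2754
s = 7.76372
Perimeter = 3s = 23.29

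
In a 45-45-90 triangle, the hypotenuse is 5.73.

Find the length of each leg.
In a 45-45-90 triangle, hypotenuse = leg·√2  →  leg = hypotenuse/√2
leg = 5.73/√2 = 4.052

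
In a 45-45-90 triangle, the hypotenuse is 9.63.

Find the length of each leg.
In a 45-45-90 triangle, hypotenuse = leg·√2  →  leg = hypotenuse/√2
leg = 9.63/√2 = 6.809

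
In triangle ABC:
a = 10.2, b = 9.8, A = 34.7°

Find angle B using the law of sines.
sin(B)/b = sin(A)/a
sin(B) = b·sin(A)/a = 9.8·sin(34.7°)/10.2 = 0.546955
B = arcsin(0.546955) = 33.16°  (b ≤ a, so B ≤ A and the acute solution is unique)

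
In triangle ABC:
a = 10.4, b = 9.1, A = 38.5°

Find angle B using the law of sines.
sin(B)/b = sin(A)/a
sin(B) = b·sin(A)/a = 9.1·sin(38.5°)/10.4 = 0.544700
B = arcsin(0.544700) = 33°  (b ≤ a, so B ≤ A and the acute solution is unique)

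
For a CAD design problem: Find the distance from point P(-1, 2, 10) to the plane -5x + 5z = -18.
d = |(-5)(-1) + 0(2) + 5(10) - (-18)| / √((-5)² + 0² + 5²) = 73/√50 = 10.32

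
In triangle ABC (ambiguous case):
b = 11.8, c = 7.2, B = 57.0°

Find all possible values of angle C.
sin(C)/c = sin(B)/b  →  sin(C) = c·sin(B)/b = 7.2·sin(57.0°)/11.8 = 0.511731
C₁ = arcsin(0.511731) = 30.78°,  C₂ = 180° - C₁ = 149.22°
Check C₂: A = 180° - 57.0° - 149.22° = -26.22° ≤ 0, rejected
C = 30.78° (one solution)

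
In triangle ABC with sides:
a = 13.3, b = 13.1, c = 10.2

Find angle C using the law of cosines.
cos(C) = (a² + b² - c²)/(2ab)
cos(C) = (13.3² + 13.1² - 10.2²)/(2·13.3·13.1) = 244.46/348.46 = 0.701544
C = arccos(0.701544) = 45.45°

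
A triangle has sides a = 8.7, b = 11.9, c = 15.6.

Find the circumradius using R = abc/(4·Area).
s = (a+b+c)/2 = 18.1
Area = √(s(s-a)(s-b)(s-c)) = √(18.1·9.4·6.2·2.5) = 51.3534
R = abc/(4·Area) = (8.7·11.9·15.6)/(4·51.3534) = 1615.068/205.4136 = 7.863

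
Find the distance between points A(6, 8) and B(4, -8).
Using the distance formula: d = sqrt((x₂-x₁)² + (y₂-y₁)²)
dx = 4 - 6 = -2
dy = (-8) - 8 = -16
d = sqrt((-2)² + (-16)²) = sqrt(4 + 256) = sqrt(260) = 16.12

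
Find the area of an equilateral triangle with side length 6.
Area = (sqrt(3)/4) * s²
Area = (sqrt(3)/4) * 6²
Area = (sqrt(3)/4) * 36
Area = 15.59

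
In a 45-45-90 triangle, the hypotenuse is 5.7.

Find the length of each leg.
In a 45-45-90 triangle, hypotenuse = leg·√2  →  leg = hypotenuse/√2
leg = 5.7/√2 = 4.031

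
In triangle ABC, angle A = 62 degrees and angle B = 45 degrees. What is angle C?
Sum of angles in a triangle = 180 degrees
Third angle = 180 - 62 - 45
Third angle = 73 degrees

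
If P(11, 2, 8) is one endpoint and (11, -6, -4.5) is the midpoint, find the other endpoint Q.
Q = (2×11 - 11, 2×(-6) - 2, 2×(-4.5) - 8) = (11, -14, -17)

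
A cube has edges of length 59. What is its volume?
Volume = s³
Volume = 59³
Volume = 205379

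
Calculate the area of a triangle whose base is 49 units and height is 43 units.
Area = (1/2) * base * height
Area = (1/2) * 49 * 43
Area = 1053.50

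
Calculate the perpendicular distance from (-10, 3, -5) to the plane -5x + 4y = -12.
d = |(-5)(-10) + 4(3) + 0(-5) - (-12)| / √((-5)² + 4² + 0²) = 74/√41 = 11.56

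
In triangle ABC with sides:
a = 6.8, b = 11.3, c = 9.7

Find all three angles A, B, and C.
By the law of cosines:
cos(A) = (b² + c² - a²)/(2bc) = 0.800748  →  A = 36.8°
cos(B) = (a² + c² - b²)/(2ac) = 0.095816  →  B = 84.5°
cos(C) = (a² + b² - c²)/(2ab) = 0.519521  →  C = 58.7°
Check: A + B + C = 180.0° ✓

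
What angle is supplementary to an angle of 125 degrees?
Supplementary angles sum to 180 degrees.
Other angle = 180 - 125
Other angle = 55 degrees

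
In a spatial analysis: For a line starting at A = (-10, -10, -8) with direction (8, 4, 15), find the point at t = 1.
P(1) = (-10 + 8(1), -10 + 4(1), -8 + 15(1)) = (-2, -6, 7)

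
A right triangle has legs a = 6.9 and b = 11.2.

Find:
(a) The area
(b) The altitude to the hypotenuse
(a) Area = ½ab = ½·6.9·11.2 = 38.64
(b) Hypotenuse c = √(6.9² + 11.2²) = √173.05 = 13.1548
    Area = ½·c·h_c  →  h_c = 2·Area/c = 2·38.64/13.1548 = 5.875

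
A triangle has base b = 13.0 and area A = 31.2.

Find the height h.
A = ½bh  →  h = 2A/b
h = 2·31.2/13.0 = 4.8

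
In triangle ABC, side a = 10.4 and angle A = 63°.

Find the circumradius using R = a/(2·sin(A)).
R = a/(2·sin(A)) = 10.4/(2·sin(63°))
R = 10.4/(2·0.891007) = 10.4/1.782013 = 5.836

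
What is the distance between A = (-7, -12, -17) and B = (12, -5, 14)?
d = √[(19)² + (7)² + (31)²] = √1371 = 37.03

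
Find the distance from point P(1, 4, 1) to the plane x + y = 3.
d = |1(1) + 1(4) + 0(1) - (3)| / √(1² + 1² + 0²) = 2/√2 = 1.414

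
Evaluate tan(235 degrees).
tan(235 degrees) = 1.4281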